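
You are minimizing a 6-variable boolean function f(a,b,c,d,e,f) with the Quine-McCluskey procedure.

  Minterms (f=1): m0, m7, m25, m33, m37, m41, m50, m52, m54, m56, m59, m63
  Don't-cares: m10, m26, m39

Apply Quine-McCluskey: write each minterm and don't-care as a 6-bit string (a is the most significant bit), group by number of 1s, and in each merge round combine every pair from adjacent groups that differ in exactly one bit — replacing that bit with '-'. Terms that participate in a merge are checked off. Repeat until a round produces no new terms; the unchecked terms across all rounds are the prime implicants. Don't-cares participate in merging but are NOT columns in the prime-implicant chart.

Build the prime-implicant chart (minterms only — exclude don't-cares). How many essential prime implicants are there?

Round 0: 000000 000111✓ 001010✓ 011001 011010✓ 100001✓ 100101✓ 100111✓ 101001✓ 110010✓ 110100✓ 110110✓ 111000 111011✓ 111111✓
Round 1: -00111 0-1010 10-001 100-01 1001-1 110-10 1101-0 111-11
PIs = {-00111, 0-1010, 000000, 011001, 10-001, 100-01, 1001-1, 110-10, 1101-0, 111-11, 111000}
Coverage chart:
  m0: 000000 ←essential
  m7: -00111 ←essential
  m25: 011001 ←essential
  m33: 10-001,100-01
  m37: 100-01,1001-1
  m41: 10-001 ←essential
  m50: 110-10 ←essential
  m52: 1101-0 ←essential
  m54: 110-10,1101-0
  m56: 111000 ←essential
  m59: 111-11 ←essential
  m63: 111-11 ←essential
Essential: -00111, 000000, 011001, 10-001, 110-10, 1101-0, 111-11, 111000

8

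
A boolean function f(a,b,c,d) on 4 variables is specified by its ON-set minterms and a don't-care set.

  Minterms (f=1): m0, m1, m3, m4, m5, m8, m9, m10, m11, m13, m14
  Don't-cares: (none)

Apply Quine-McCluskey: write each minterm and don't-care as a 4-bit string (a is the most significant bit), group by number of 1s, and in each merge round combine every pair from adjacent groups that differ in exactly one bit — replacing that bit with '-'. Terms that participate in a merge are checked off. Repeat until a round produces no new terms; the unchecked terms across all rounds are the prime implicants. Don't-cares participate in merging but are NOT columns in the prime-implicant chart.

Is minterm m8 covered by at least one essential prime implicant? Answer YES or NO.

NO

size-2^0 implicants → 0000(✓)  0001(✓)  0011(✓)  0100(✓)  0101(✓)  1000(✓)  1001(✓)  1010(✓)  1011(✓)  1101(✓)  1110(✓)
size-2^1 implicants → -000(✓)  -001(✓)  -011(✓)  -101(✓)  0-00(✓)  0-01(✓)  00-1(✓)  000-(✓)  010-(✓)  1-01(✓)  1-10  10-0(✓)  10-1(✓)  100-(✓)  101-(✓)
size-2^2 implicants → --01  -0-1  -00-  0-0-  10--
Unchecked terms (primes): --01, -0-1, -00-, 0-0-, 1-10, 10--
Minterm coverage:
  m0 ⊆ -00-,0-0-
  m1 ⊆ --01,-0-1,-00-,0-0-
  m3 ⊆ -0-1 [E]
  m4 ⊆ 0-0- [E]
  m5 ⊆ --01,0-0-
  m8 ⊆ -00-,10--
  m9 ⊆ --01,-0-1,-00-,10--
  m10 ⊆ 1-10,10--
  m11 ⊆ -0-1,10--
  m13 ⊆ --01 [E]
  m14 ⊆ 1-10 [E]
E = {--01, -0-1, 0-0-, 1-10}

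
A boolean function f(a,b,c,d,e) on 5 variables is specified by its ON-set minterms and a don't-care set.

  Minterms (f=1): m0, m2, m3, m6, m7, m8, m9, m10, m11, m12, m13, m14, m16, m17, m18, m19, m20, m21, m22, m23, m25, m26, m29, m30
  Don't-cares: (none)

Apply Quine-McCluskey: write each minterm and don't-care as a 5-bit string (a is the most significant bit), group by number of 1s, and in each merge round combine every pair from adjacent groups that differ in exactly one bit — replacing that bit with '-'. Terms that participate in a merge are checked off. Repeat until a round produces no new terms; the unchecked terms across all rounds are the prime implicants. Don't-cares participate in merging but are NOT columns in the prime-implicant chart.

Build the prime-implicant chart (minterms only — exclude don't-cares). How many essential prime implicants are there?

3

Round 0: 00000✓ 00010✓ 00011✓ 00110✓ 00111✓ 01000✓ 01001✓ 01010✓ 01011✓ 01100✓ 01101✓ 01110✓ 10000✓ 10001✓ 10010✓ 10011✓ 10100✓ 10101✓ 10110✓ 10111✓ 11001✓ 11010✓ 11101✓ 11110✓
Round 1: -0000✓ -0010✓ -0011✓ -0110✓ -0111✓ -1001✓ -1010✓ -1101✓ -1110✓ 0-000✓ 0-010✓ 0-011✓ 0-110✓ 00-10✓ 00-11✓ 000-0✓ 0001-✓ 0011-✓ 01-00✓ 01-01✓ 01-10✓ 010-0✓ 010-1✓ 0100-✓ 0101-✓ 011-0✓ 0110-✓ 1-001✓ 1-010✓ 1-101✓ 1-110✓ 10-00✓ 10-01✓ 10-10✓ 10-11✓ 100-0✓ 100-1✓ 1000-✓ 1001-✓ 101-0✓ 101-1✓ 1010-✓ 1011-✓ 11-01✓ 11-10✓
Round 2: --010✓ --110✓ -0-10✓ -0-11✓ -00-0 -001-✓ -011-✓ -1-01 -1-10✓ 0--10✓ 0-0-0 0-01- 00-1-✓ 01--0 01-0- 010-- 1--01 1--10✓ 10--0✓ 10--1✓ 10-0-✓ 10-1-✓ 100--✓ 101--✓
Round 3: ---10 -0-1- 10---
PIs = {---10, -0-1-, -00-0, -1-01, 0-0-0, 0-01-, 01--0, 01-0-, 010--, 1--01, 10---}
Coverage chart:
  m0: -00-0,0-0-0
  m2: ---10,-0-1-,-00-0,0-0-0,0-01-
  m3: -0-1-,0-01-
  m6: ---10,-0-1-
  m7: -0-1- ←essential
  m8: 0-0-0,01--0,01-0-,010--
  m9: -1-01,01-0-,010--
  m10: ---10,0-0-0,0-01-,01--0,010--
  m11: 0-01-,010--
  m12: 01--0,01-0-
  m13: -1-01,01-0-
  m14: ---10,01--0
  m16: -00-0,10---
  m17: 1--01,10---
  m18: ---10,-0-1-,-00-0,10---
  m19: -0-1-,10---
  m20: 10--- ←essential
  m21: 1--01,10---
  m22: ---10,-0-1-,10---
  m23: -0-1-,10---
  m25: -1-01,1--01
  m26: ---10 ←essential
  m29: -1-01,1--01
  m30: ---10 ←essential
Essential: ---10, -0-1-, 10---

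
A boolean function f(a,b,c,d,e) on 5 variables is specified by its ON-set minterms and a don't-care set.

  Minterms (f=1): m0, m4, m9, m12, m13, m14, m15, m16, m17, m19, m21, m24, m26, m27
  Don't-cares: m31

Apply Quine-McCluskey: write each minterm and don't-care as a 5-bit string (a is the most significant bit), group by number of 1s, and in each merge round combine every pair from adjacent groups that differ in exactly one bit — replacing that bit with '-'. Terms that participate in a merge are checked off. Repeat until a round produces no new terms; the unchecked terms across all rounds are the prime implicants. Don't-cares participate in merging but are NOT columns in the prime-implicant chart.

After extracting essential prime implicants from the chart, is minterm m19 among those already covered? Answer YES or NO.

NO

Round 0: 00000✓ 00100✓ 01001✓ 01100✓ 01101✓ 01110✓ 01111✓ 10000✓ 10001✓ 10011✓ 10101✓ 11000✓ 11010✓ 11011✓ 11111✓
Round 1: -0000 -1111 0-100 00-00 01-01 011-0✓ 011-1✓ 0110-✓ 0111-✓ 1-000 1-011 10-01 100-1 1000- 11-11 110-0 1101-
Round 2: 011--
PIs = {-0000, -1111, 0-100, 00-00, 01-01, 011--, 1-000, 1-011, 10-01, 100-1, 1000-, 11-11, 110-0, 1101-}
Coverage chart:
  m0: -0000,00-00
  m4: 0-100,00-00
  m9: 01-01 ←essential
  m12: 0-100,011--
  m13: 01-01,011--
  m14: 011-- ←essential
  m15: -1111,011--
  m16: -0000,1-000,1000-
  m17: 10-01,100-1,1000-
  m19: 1-011,100-1
  m21: 10-01 ←essential
  m24: 1-000,110-0
  m26: 110-0,1101-
  m27: 1-011,11-11,1101-
Essential: 01-01, 011--, 10-01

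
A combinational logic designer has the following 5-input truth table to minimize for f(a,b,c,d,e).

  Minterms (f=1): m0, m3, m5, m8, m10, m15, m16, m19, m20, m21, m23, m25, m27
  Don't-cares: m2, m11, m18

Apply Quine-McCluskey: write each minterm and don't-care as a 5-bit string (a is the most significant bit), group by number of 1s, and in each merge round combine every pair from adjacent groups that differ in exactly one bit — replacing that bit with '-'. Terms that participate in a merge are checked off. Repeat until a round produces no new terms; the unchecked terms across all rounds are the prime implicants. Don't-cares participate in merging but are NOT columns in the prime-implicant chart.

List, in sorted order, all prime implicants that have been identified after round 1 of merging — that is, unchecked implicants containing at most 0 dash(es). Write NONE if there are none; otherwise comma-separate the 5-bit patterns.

NONE

[col 0] 00000*, 00010*, 00011*, 00101*, 01000*, 01010*, 01011*, 01111*, 10000*, 10010*, 10011*, 10100*, 10101*, 10111*, 11001*, 11011*
[col 1] -0000*, -0010*, -0011*, -0101, -1011*, 0-000*, 0-010*, 0-011*, 000-0*, 0001-*, 01-11, 010-0*, 0101-*, 1-011*, 10-00, 10-11, 100-0*, 1001-*, 101-1, 1010-, 110-1
[col 2] --011, -00-0, -001-, 0-0-0, 0-01-
Prime implicants: --011, -00-0, -001-, -0101, 0-0-0, 0-01-, 01-11, 10-00, 10-11, 101-1, 1010-, 110-1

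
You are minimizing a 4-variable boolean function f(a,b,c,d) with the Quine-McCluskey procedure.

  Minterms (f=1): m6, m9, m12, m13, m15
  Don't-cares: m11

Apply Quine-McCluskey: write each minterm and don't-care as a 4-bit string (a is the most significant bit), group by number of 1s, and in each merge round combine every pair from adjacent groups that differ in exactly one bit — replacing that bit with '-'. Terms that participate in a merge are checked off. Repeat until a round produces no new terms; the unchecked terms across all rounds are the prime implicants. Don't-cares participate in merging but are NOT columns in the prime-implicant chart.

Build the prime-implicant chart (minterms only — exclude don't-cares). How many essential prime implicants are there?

size-2^0 implicants → 0110  1001(✓)  1011(✓)  1100(✓)  1101(✓)  1111(✓)
size-2^1 implicants → 1-01(✓)  1-11(✓)  10-1(✓)  11-1(✓)  110-
size-2^2 implicants → 1--1
Unchecked terms (primes): 0110, 1--1, 110-
Minterm coverage:
  m6 ⊆ 0110 [E]
  m9 ⊆ 1--1 [E]
  m12 ⊆ 110- [E]
  m13 ⊆ 1--1,110-
  m15 ⊆ 1--1 [E]
E = {0110, 1--1, 110-}

3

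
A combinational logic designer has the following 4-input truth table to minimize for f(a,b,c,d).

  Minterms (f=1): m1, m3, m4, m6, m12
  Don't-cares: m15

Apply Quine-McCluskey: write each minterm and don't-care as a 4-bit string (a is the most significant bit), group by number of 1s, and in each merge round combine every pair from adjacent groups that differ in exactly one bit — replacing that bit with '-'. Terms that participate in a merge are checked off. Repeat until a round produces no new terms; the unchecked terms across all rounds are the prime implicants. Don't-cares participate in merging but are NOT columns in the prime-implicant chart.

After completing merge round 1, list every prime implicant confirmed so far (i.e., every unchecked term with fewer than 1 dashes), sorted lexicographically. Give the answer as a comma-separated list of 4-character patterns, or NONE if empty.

[col 0] 0001*, 0011*, 0100*, 0110*, 1100*, 1111
[col 1] -100, 00-1, 01-0
Prime implicants: -100, 00-1, 01-0, 1111

1111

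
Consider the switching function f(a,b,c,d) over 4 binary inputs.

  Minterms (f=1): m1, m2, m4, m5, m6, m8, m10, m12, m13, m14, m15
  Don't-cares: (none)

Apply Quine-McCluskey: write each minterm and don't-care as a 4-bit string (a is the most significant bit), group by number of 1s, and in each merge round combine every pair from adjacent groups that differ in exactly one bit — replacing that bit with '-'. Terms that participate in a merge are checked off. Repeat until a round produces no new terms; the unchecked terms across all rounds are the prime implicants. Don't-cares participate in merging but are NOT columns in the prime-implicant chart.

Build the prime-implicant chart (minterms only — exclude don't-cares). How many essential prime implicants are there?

size-2^0 implicants → 0001(✓)  0010(✓)  0100(✓)  0101(✓)  0110(✓)  1000(✓)  1010(✓)  1100(✓)  1101(✓)  1110(✓)  1111(✓)
size-2^1 implicants → -010(✓)  -100(✓)  -101(✓)  -110(✓)  0-01  0-10(✓)  01-0(✓)  010-(✓)  1-00(✓)  1-10(✓)  10-0(✓)  11-0(✓)  11-1(✓)  110-(✓)  111-(✓)
size-2^2 implicants → --10  -1-0  -10-  1--0  11--
Unchecked terms (primes): --10, -1-0, -10-, 0-01, 1--0, 11--
Minterm coverage:
  m1 ⊆ 0-01 [E]
  m2 ⊆ --10 [E]
  m4 ⊆ -1-0,-10-
  m5 ⊆ -10-,0-01
  m6 ⊆ --10,-1-0
  m8 ⊆ 1--0 [E]
  m10 ⊆ --10,1--0
  m12 ⊆ -1-0,-10-,1--0,11--
  m13 ⊆ -10-,11--
  m14 ⊆ --10,-1-0,1--0,11--
  m15 ⊆ 11-- [E]
E = {--10, 0-01, 1--0, 11--}

4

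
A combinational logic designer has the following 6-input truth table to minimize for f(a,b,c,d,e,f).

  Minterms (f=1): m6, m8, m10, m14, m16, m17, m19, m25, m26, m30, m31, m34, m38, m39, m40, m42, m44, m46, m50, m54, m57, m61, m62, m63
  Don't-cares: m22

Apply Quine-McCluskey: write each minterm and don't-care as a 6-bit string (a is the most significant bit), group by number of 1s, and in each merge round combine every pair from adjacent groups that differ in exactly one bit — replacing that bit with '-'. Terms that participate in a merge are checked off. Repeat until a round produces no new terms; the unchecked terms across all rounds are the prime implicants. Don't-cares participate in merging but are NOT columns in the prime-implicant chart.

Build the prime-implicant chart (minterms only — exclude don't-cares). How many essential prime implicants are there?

9

Round 0: 000110✓ 001000✓ 001010✓ 001110✓ 010000✓ 010001✓ 010011✓ 010110✓ 011001✓ 011010✓ 011110✓ 011111✓ 100010✓ 100110✓ 100111✓ 101000✓ 101010✓ 101100✓ 101110✓ 110010✓ 110110✓ 111001✓ 111101✓ 111110✓ 111111✓
Round 1: -00110✓ -01000✓ -01010✓ -01110✓ -10110✓ -11001 -11110✓ -11111✓ 0-0110✓ 0-1010✓ 0-1110✓ 00-110✓ 001-10✓ 0010-0✓ 01-001 01-110✓ 0100-1 01000- 011-10✓ 01111-✓ 1-0010✓ 1-0110✓ 1-1110✓ 10-010✓ 10-110✓ 100-10✓ 10011- 101-00✓ 101-10✓ 1010-0✓ 1011-0✓ 11-110✓ 110-10✓ 111-01 1111-1 11111-✓
Round 2: --0110✓ --1110✓ -0-110✓ -01-10 -010-0 -1-110✓ -1111- 0--110✓ 0-1-10 1--110✓ 1-0-10 10--10 101--0
Round 3: ---110
PIs = {---110, -01-10, -010-0, -11001, -1111-, 0-1-10, 01-001, 0100-1, 01000-, 1-0-10, 10--10, 10011-, 101--0, 111-01, 1111-1}
Coverage chart:
  m6: ---110 ←essential
  m8: -010-0 ←essential
  m10: -01-10,-010-0,0-1-10
  m14: ---110,-01-10,0-1-10
  m16: 01000- ←essential
  m17: 01-001,0100-1,01000-
  m19: 0100-1 ←essential
  m25: -11001,01-001
  m26: 0-1-10 ←essential
  m30: ---110,-1111-,0-1-10
  m31: -1111- ←essential
  m34: 1-0-10,10--10
  m38: ---110,1-0-10,10--10,10011-
  m39: 10011- ←essential
  m40: -010-0,101--0
  m42: -01-10,-010-0,10--10,101--0
  m44: 101--0 ←essential
  m46: ---110,-01-10,10--10,101--0
  m50: 1-0-10 ←essential
  m54: ---110,1-0-10
  m57: -11001,111-01
  m61: 111-01,1111-1
  m62: ---110,-1111-
  m63: -1111-,1111-1
Essential: ---110, -010-0, -1111-, 0-1-10, 0100-1, 01000-, 1-0-10, 10011-, 101--0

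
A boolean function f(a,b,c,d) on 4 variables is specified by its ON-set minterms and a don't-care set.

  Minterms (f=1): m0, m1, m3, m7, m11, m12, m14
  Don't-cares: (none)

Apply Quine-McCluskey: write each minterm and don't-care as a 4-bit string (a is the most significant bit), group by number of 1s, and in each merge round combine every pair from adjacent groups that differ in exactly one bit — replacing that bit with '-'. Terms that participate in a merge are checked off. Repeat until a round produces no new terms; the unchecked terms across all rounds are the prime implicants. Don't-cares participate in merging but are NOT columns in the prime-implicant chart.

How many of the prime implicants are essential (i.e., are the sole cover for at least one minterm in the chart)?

size-2^0 implicants → 0000(✓)  0001(✓)  0011(✓)  0111(✓)  1011(✓)  1100(✓)  1110(✓)
size-2^1 implicants → -011  0-11  00-1  000-  11-0
Unchecked terms (primes): -011, 0-11, 00-1, 000-, 11-0
Minterm coverage:
  m0 ⊆ 000- [E]
  m1 ⊆ 00-1,000-
  m3 ⊆ -011,0-11,00-1
  m7 ⊆ 0-11 [E]
  m11 ⊆ -011 [E]
  m12 ⊆ 11-0 [E]
  m14 ⊆ 11-0 [E]
E = {-011, 0-11, 000-, 11-0}

4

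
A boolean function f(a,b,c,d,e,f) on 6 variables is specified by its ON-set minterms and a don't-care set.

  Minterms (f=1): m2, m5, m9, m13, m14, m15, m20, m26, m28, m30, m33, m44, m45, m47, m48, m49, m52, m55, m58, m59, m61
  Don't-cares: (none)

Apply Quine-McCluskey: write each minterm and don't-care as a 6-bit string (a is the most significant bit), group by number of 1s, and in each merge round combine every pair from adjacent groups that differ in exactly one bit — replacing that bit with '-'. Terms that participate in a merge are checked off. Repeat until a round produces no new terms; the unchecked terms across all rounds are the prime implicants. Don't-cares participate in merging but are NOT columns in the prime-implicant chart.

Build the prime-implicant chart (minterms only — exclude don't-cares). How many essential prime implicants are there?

Round 0: 000010 000101✓ 001001✓ 001101✓ 001110✓ 001111✓ 010100✓ 011010✓ 011100✓ 011110✓ 100001✓ 101100✓ 101101✓ 101111✓ 110000✓ 110001✓ 110100✓ 110111 111010✓ 111011✓ 111101✓
Round 1: -01101✓ -01111✓ -10100 -11010 0-1110 00-101 001-01 0011-1✓ 00111- 01-100 011-10 0111-0 1-0001 1-1101 1011-1✓ 10110- 110-00 11000- 11101-
Round 2: -011-1
PIs = {-011-1, -10100, -11010, 0-1110, 00-101, 000010, 001-01, 00111-, 01-100, 011-10, 0111-0, 1-0001, 1-1101, 10110-, 110-00, 11000-, 110111, 11101-}
Coverage chart:
  m2: 000010 ←essential
  m5: 00-101 ←essential
  m9: 001-01 ←essential
  m13: -011-1,00-101,001-01
  m14: 0-1110,00111-
  m15: -011-1,00111-
  m20: -10100,01-100
  m26: -11010,011-10
  m28: 01-100,0111-0
  m30: 0-1110,011-10,0111-0
  m33: 1-0001 ←essential
  m44: 10110- ←essential
  m45: -011-1,1-1101,10110-
  m47: -011-1 ←essential
  m48: 110-00,11000-
  m49: 1-0001,11000-
  m52: -10100,110-00
  m55: 110111 ←essential
  m58: -11010,11101-
  m59: 11101- ←essential
  m61: 1-1101 ←essential
Essential: -011-1, 00-101, 000010, 001-01, 1-0001, 1-1101, 10110-, 110111, 11101-

9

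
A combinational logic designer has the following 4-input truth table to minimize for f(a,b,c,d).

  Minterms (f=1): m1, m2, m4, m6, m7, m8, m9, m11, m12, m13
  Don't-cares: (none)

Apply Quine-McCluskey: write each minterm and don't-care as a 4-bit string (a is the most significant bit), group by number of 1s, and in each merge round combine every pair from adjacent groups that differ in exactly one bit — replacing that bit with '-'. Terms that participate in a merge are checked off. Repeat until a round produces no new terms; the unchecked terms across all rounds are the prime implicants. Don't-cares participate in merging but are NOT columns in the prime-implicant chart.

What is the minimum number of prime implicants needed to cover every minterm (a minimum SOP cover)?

size-2^0 implicants → 0001(✓)  0010(✓)  0100(✓)  0110(✓)  0111(✓)  1000(✓)  1001(✓)  1011(✓)  1100(✓)  1101(✓)
size-2^1 implicants → -001  -100  0-10  01-0  011-  1-00(✓)  1-01(✓)  10-1  100-(✓)  110-(✓)
size-2^2 implicants → 1-0-
Unchecked terms (primes): -001, -100, 0-10, 01-0, 011-, 1-0-, 10-1
Minterm coverage:
  m1 ⊆ -001 [E]
  m2 ⊆ 0-10 [E]
  m4 ⊆ -100,01-0
  m6 ⊆ 0-10,01-0,011-
  m7 ⊆ 011- [E]
  m8 ⊆ 1-0- [E]
  m9 ⊆ -001,1-0-,10-1
  m11 ⊆ 10-1 [E]
  m12 ⊆ -100,1-0-
  m13 ⊆ 1-0- [E]
E = {-001, 0-10, 011-, 1-0-, 10-1}
Petrick residual → -100
Cover = b'c'd + bc'd' + a'cd' + a'bc + ac' + ab'd  |cover|=6

6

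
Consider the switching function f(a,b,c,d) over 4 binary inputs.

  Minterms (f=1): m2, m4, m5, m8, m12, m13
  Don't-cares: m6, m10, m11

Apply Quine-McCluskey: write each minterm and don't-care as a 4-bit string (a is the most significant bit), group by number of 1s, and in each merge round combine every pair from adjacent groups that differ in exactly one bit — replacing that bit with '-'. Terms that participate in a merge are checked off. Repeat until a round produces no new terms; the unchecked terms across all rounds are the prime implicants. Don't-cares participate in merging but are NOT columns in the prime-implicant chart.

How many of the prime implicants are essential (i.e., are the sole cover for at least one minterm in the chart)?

size-2^0 implicants → 0010(✓)  0100(✓)  0101(✓)  0110(✓)  1000(✓)  1010(✓)  1011(✓)  1100(✓)  1101(✓)
size-2^1 implicants → -010  -100(✓)  -101(✓)  0-10  01-0  010-(✓)  1-00  10-0  101-  110-(✓)
size-2^2 implicants → -10-
Unchecked terms (primes): -010, -10-, 0-10, 01-0, 1-00, 10-0, 101-
Minterm coverage:
  m2 ⊆ -010,0-10
  m4 ⊆ -10-,01-0
  m5 ⊆ -10- [E]
  m8 ⊆ 1-00,10-0
  m12 ⊆ -10-,1-00
  m13 ⊆ -10- [E]
E = {-10-}

1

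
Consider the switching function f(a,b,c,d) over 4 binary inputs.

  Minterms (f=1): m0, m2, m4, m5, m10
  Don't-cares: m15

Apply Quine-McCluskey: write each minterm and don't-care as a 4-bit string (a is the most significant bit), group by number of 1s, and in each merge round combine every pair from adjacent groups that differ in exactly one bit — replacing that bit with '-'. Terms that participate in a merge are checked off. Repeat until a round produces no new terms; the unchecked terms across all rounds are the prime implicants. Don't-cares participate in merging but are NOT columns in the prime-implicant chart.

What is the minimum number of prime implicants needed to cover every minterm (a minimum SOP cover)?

[col 0] 0000*, 0010*, 0100*, 0101*, 1010*, 1111
[col 1] -010, 0-00, 00-0, 010-
Prime implicants: -010, 0-00, 00-0, 010-, 1111
PI chart (minterm → PIs covering it):
  0 | 0-00,00-0
  2 | -010,00-0
  4 | 0-00,010-
  5 | 010-  (sole → essential)
  10 | -010  (sole → essential)
Essential prime implicants: -010, 010-
Petrick residual → 0-00
Minimum SOP uses 3 PIs: b'cd' + a'c'd' + a'bc'

3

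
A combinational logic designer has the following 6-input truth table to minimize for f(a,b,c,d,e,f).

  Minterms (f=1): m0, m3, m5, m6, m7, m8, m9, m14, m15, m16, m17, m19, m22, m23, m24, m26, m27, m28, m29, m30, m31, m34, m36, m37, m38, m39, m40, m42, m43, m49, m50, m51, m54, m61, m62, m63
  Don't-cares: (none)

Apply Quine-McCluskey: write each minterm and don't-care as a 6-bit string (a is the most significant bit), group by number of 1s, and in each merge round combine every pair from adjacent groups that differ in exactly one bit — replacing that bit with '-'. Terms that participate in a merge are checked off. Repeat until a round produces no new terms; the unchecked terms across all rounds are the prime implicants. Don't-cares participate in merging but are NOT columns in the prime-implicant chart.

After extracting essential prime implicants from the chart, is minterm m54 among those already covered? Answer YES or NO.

[col 0] 000000*, 000011*, 000101*, 000110*, 000111*, 001000*, 001001*, 001110*, 001111*, 010000*, 010001*, 010011*, 010110*, 010111*, 011000*, 011010*, 011011*, 011100*, 011101*, 011110*, 011111*, 100010*, 100100*, 100101*, 100110*, 100111*, 101000*, 101010*, 101011*, 110001*, 110010*, 110011*, 110110*, 111101*, 111110*, 111111*
[col 1] -00101*, -00110*, -00111*, -01000, -10001*, -10011*, -10110*, -11101*, -11110*, -11111*, 0-0000*, 0-0011*, 0-0110*, 0-0111*, 0-1000*, 0-1110*, 0-1111*, 00-000*, 00-110*, 00-111*, 000-11*, 0001-1*, 00011-*, 00100-, 00111-*, 01-000*, 01-011*, 01-110*, 01-111*, 010-11*, 0100-1*, 01000-, 01011-*, 011-00*, 011-10*, 011-11*, 0110-0*, 01101-*, 0111-0*, 0111-1*, 01110-*, 01111-*, 1-0010*, 1-0110*, 10-010, 100-10*, 1001-0*, 1001-1*, 10010-*, 10011-*, 1010-0, 10101-, 11-110*, 110-10*, 1100-1*, 11001-, 1111-1*, 11111-*
[col 2] --0110, -001-1, -0011-, -1-110, -100-1, -111-1, -1111-, 0--000, 0--110*, 0--111*, 0-0-11, 0-011-*, 0-111-*, 00-11-*, 01--11, 01-11-*, 011--0, 011-1-, 0111--, 1-0-10, 1001--
[col 3] 0--11-
Prime implicants: --0110, -001-1, -0011-, -01000, -1-110, -100-1, -111-1, -1111-, 0--000, 0--11-, 0-0-11, 00100-, 01--11, 01000-, 011--0, 011-1-, 0111--, 1-0-10, 10-010, 1001--, 1010-0, 10101-, 11001-
PI chart (minterm → PIs covering it):
  0 | 0--000  (sole → essential)
  3 | 0-0-11  (sole → essential)
  5 | -001-1  (sole → essential)
  6 | --0110,-0011-,0--11-
  7 | -001-1,-0011-,0--11-,0-0-11
  8 | -01000,0--000,00100-
  9 | 00100-  (sole → essential)
  14 | 0--11-  (sole → essential)
  15 | 0--11-  (sole → essential)
  16 | 0--000,01000-
  17 | -100-1,01000-
  19 | -100-1,0-0-11,01--11
  22 | --0110,-1-110,0--11-
  23 | 0--11-,0-0-11,01--11
  24 | 0--000,011--0
  26 | 011--0,011-1-
  27 | 01--11,011-1-
  28 | 011--0,0111--
  29 | -111-1,0111--
  30 | -1-110,-1111-,0--11-,011--0,011-1-,0111--
  31 | -111-1,-1111-,0--11-,01--11,011-1-,0111--
  34 | 1-0-10,10-010
  36 | 1001--  (sole → essential)
  37 | -001-1,1001--
  38 | --0110,-0011-,1-0-10,1001--
  39 | -001-1,-0011-,1001--
  40 | -01000,1010-0
  42 | 10-010,1010-0,10101-
  43 | 10101-  (sole → essential)
  49 | -100-1  (sole → essential)
  50 | 1-0-10,11001-
  51 | -100-1,11001-
  54 | --0110,-1-110,1-0-10
  61 | -111-1  (sole → essential)
  62 | -1-110,-1111-
  63 | -111-1,-1111-
Essential prime implicants: -001-1, -100-1, -111-1, 0--000, 0--11-, 0-0-11, 00100-, 1001--, 10101-

NO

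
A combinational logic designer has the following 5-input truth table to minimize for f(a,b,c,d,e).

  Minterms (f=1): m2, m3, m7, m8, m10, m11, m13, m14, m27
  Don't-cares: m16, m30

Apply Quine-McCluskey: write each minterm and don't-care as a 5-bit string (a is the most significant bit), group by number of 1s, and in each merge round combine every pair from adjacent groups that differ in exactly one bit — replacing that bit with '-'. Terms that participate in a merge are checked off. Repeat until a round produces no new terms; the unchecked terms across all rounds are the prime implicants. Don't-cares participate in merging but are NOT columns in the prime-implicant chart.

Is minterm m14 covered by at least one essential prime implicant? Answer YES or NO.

size-2^0 implicants → 00010(✓)  00011(✓)  00111(✓)  01000(✓)  01010(✓)  01011(✓)  01101  01110(✓)  10000  11011(✓)  11110(✓)
size-2^1 implicants → -1011  -1110  0-010(✓)  0-011(✓)  00-11  0001-(✓)  01-10  010-0  0101-(✓)
size-2^2 implicants → 0-01-
Unchecked terms (primes): -1011, -1110, 0-01-, 00-11, 01-10, 010-0, 01101, 10000
Minterm coverage:
  m2 ⊆ 0-01- [E]
  m3 ⊆ 0-01-,00-11
  m7 ⊆ 00-11 [E]
  m8 ⊆ 010-0 [E]
  m10 ⊆ 0-01-,01-10,010-0
  m11 ⊆ -1011,0-01-
  m13 ⊆ 01101 [E]
  m14 ⊆ -1110,01-10
  m27 ⊆ -1011 [E]
E = {-1011, 0-01-, 00-11, 010-0, 01101}

NO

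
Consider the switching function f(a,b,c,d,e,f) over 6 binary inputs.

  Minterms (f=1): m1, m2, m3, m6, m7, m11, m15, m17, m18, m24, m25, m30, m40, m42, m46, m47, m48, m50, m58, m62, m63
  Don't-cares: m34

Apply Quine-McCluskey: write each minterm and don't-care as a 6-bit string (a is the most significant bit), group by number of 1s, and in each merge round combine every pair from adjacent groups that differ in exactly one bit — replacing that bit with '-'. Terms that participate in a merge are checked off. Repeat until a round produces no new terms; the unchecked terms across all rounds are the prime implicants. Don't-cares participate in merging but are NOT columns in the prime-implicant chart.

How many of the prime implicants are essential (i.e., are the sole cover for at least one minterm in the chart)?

[col 0] 000001*, 000010*, 000011*, 000110*, 000111*, 001011*, 001111*, 010001*, 010010*, 011000*, 011001*, 011110*, 100010*, 101000*, 101010*, 101110*, 101111*, 110000*, 110010*, 111010*, 111110*, 111111*
[col 1] -00010*, -01111, -10010*, -11110, 0-0001, 0-0010*, 00-011*, 00-111*, 000-10*, 000-11*, 0000-1, 00001-*, 00011-*, 001-11*, 01-001, 01100-, 1-0010*, 1-1010*, 1-1110*, 1-1111*, 10-010*, 101-10*, 1010-0, 10111-*, 11-010*, 1100-0, 111-10*, 11111-*
[col 2] --0010, 00--11, 000-1-, 1--010, 1-1-10, 1-111-
Prime implicants: --0010, -01111, -11110, 0-0001, 00--11, 000-1-, 0000-1, 01-001, 01100-, 1--010, 1-1-10, 1-111-, 1010-0, 1100-0
PI chart (minterm → PIs covering it):
  1 | 0-0001,0000-1
  2 | --0010,000-1-
  3 | 00--11,000-1-,0000-1
  6 | 000-1-  (sole → essential)
  7 | 00--11,000-1-
  11 | 00--11  (sole → essential)
  15 | -01111,00--11
  17 | 0-0001,01-001
  18 | --0010  (sole → essential)
  24 | 01100-  (sole → essential)
  25 | 01-001,01100-
  30 | -11110  (sole → essential)
  40 | 1010-0  (sole → essential)
  42 | 1--010,1-1-10,1010-0
  46 | 1-1-10,1-111-
  47 | -01111,1-111-
  48 | 1100-0  (sole → essential)
  50 | --0010,1--010,1100-0
  58 | 1--010,1-1-10
  62 | -11110,1-1-10,1-111-
  63 | 1-111-  (sole → essential)
Essential prime implicants: --0010, -11110, 00--11, 000-1-, 01100-, 1-111-, 1010-0, 1100-0

8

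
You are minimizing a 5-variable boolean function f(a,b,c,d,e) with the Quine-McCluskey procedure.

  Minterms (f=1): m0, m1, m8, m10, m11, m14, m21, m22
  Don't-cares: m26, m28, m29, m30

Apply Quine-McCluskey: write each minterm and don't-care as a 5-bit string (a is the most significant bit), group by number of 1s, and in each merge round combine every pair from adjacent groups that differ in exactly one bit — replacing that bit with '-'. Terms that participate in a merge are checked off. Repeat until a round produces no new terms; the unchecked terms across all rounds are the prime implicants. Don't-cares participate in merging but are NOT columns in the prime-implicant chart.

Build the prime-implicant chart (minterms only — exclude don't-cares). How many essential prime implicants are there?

[col 0] 00000*, 00001*, 01000*, 01010*, 01011*, 01110*, 10101*, 10110*, 11010*, 11100*, 11101*, 11110*
[col 1] -1010*, -1110*, 0-000, 0000-, 01-10*, 010-0, 0101-, 1-101, 1-110, 11-10*, 111-0, 1110-
[col 2] -1-10
Prime implicants: -1-10, 0-000, 0000-, 010-0, 0101-, 1-101, 1-110, 111-0, 1110-
PI chart (minterm → PIs covering it):
  0 | 0-000,0000-
  1 | 0000-  (sole → essential)
  8 | 0-000,010-0
  10 | -1-10,010-0,0101-
  11 | 0101-  (sole → essential)
  14 | -1-10  (sole → essential)
  21 | 1-101  (sole → essential)
  22 | 1-110  (sole → essential)
Essential prime implicants: -1-10, 0000-, 0101-, 1-101, 1-110

5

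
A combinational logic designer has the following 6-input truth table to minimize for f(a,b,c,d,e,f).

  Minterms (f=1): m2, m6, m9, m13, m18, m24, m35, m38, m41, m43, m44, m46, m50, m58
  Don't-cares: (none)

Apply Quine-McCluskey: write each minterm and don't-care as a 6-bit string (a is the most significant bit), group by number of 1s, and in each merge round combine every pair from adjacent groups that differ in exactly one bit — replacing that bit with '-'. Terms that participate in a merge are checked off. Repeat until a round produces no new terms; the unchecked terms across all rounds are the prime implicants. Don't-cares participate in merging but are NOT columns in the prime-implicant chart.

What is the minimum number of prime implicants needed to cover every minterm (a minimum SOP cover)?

8

Round 0: 000010✓ 000110✓ 001001✓ 001101✓ 010010✓ 011000 100011✓ 100110✓ 101001✓ 101011✓ 101100✓ 101110✓ 110010✓ 111010✓
Round 1: -00110 -01001 -10010 0-0010 000-10 001-01 10-011 10-110 1010-1 1011-0 11-010
PIs = {-00110, -01001, -10010, 0-0010, 000-10, 001-01, 011000, 10-011, 10-110, 1010-1, 1011-0, 11-010}
Coverage chart:
  m2: 0-0010,000-10
  m6: -00110,000-10
  m9: -01001,001-01
  m13: 001-01 ←essential
  m18: -10010,0-0010
  m24: 011000 ←essential
  m35: 10-011 ←essential
  m38: -00110,10-110
  m41: -01001,1010-1
  m43: 10-011,1010-1
  m44: 1011-0 ←essential
  m46: 10-110,1011-0
  m50: -10010,11-010
  m58: 11-010 ←essential
Essential: 001-01, 011000, 10-011, 1011-0, 11-010
Petrick residual → -00110, -01001, 0-0010
Min cover (8 terms): b'c'def' + b'cd'e'f + a'c'd'ef' + a'b'ce'f + a'bcd'e'f' + ab'd'ef + ab'cdf' + abd'ef'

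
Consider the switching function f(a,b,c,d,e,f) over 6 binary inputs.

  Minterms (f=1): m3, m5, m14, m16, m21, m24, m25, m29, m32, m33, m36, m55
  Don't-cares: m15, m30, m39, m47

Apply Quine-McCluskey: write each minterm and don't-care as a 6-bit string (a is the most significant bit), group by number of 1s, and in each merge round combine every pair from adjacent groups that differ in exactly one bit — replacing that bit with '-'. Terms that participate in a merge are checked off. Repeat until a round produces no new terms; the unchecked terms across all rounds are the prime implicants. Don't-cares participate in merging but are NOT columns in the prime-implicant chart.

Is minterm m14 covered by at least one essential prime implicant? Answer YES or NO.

NO

[col 0] 000011, 000101*, 001110*, 001111*, 010000*, 010101*, 011000*, 011001*, 011101*, 011110*, 100000*, 100001*, 100100*, 100111*, 101111*, 110111*
[col 1] -01111, 0-0101, 0-1110, 00111-, 01-000, 01-101, 011-01, 01100-, 1-0111, 10-111, 100-00, 10000-
Prime implicants: -01111, 0-0101, 0-1110, 000011, 00111-, 01-000, 01-101, 011-01, 01100-, 1-0111, 10-111, 100-00, 10000-
PI chart (minterm → PIs covering it):
  3 | 000011  (sole → essential)
  5 | 0-0101  (sole → essential)
  14 | 0-1110,00111-
  16 | 01-000  (sole → essential)
  21 | 0-0101,01-101
  24 | 01-000,01100-
  25 | 011-01,01100-
  29 | 01-101,011-01
  32 | 100-00,10000-
  33 | 10000-  (sole → essential)
  36 | 100-00  (sole → essential)
  55 | 1-0111  (sole → essential)
Essential prime implicants: 0-0101, 000011, 01-000, 1-0111, 100-00, 10000-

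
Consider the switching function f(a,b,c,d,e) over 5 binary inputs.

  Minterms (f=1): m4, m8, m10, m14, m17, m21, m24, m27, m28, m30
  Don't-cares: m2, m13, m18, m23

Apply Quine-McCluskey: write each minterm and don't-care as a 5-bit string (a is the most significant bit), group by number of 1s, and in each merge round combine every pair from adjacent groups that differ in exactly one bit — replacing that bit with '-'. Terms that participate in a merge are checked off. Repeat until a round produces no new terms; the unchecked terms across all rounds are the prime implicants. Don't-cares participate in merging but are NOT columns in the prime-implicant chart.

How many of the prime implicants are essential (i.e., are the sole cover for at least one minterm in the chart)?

size-2^0 implicants → 00010(✓)  00100  01000(✓)  01010(✓)  01101  01110(✓)  10001(✓)  10010(✓)  10101(✓)  10111(✓)  11000(✓)  11011  11100(✓)  11110(✓)
size-2^1 implicants → -0010  -1000  -1110  0-010  01-10  010-0  10-01  101-1  11-00  111-0
Unchecked terms (primes): -0010, -1000, -1110, 0-010, 00100, 01-10, 010-0, 01101, 10-01, 101-1, 11-00, 11011, 111-0
Minterm coverage:
  m4 ⊆ 00100 [E]
  m8 ⊆ -1000,010-0
  m10 ⊆ 0-010,01-10,010-0
  m14 ⊆ -1110,01-10
  m17 ⊆ 10-01 [E]
  m21 ⊆ 10-01,101-1
  m24 ⊆ -1000,11-00
  m27 ⊆ 11011 [E]
  m28 ⊆ 11-00,111-0
  m30 ⊆ -1110,111-0
E = {00100, 10-01, 11011}

3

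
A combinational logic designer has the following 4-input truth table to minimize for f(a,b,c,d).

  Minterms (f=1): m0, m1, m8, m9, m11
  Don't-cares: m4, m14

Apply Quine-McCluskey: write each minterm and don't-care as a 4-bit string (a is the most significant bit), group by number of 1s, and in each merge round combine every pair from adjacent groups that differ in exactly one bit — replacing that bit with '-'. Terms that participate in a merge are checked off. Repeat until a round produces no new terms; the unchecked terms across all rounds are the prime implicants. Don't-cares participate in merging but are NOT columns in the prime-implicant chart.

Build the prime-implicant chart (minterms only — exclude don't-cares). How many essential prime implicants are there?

2

[col 0] 0000*, 0001*, 0100*, 1000*, 1001*, 1011*, 1110
[col 1] -000*, -001*, 0-00, 000-*, 10-1, 100-*
[col 2] -00-
Prime implicants: -00-, 0-00, 10-1, 1110
PI chart (minterm → PIs covering it):
  0 | -00-,0-00
  1 | -00-  (sole → essential)
  8 | -00-  (sole → essential)
  9 | -00-,10-1
  11 | 10-1  (sole → essential)
Essential prime implicants: -00-, 10-1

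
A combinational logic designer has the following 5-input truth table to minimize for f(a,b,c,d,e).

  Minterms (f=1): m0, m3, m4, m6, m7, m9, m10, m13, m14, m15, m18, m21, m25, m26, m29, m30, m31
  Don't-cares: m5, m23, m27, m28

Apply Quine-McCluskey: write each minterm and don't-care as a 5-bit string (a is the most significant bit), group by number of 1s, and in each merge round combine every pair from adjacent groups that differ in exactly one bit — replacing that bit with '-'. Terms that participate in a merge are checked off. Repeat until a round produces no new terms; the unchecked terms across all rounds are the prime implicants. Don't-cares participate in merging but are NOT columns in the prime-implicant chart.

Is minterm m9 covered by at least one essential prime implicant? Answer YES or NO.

YES

[col 0] 00000*, 00011*, 00100*, 00101*, 00110*, 00111*, 01001*, 01010*, 01101*, 01110*, 01111*, 10010*, 10101*, 10111*, 11001*, 11010*, 11011*, 11100*, 11101*, 11110*, 11111*
[col 1] -0101*, -0111*, -1001*, -1010*, -1101*, -1110*, -1111*, 0-101*, 0-110*, 0-111*, 00-00, 00-11, 001-0*, 001-1*, 0010-*, 0011-*, 01-01*, 01-10*, 011-1*, 0111-*, 1-010, 1-101*, 1-111*, 101-1*, 11-01*, 11-10*, 11-11*, 110-1*, 1101-*, 111-0*, 111-1*, 1110-*, 1111-*
[col 2] --101*, --111*, -01-1*, -1-01, -1-10, -11-1*, -111-, 0-1-1*, 0-11-, 001--, 1-1-1*, 11--1, 11-1-, 111--
[col 3] --1-1
Prime implicants: --1-1, -1-01, -1-10, -111-, 0-11-, 00-00, 00-11, 001--, 1-010, 11--1, 11-1-, 111--
PI chart (minterm → PIs covering it):
  0 | 00-00  (sole → essential)
  3 | 00-11  (sole → essential)
  4 | 00-00,001--
  6 | 0-11-,001--
  7 | --1-1,0-11-,00-11,001--
  9 | -1-01  (sole → essential)
  10 | -1-10  (sole → essential)
  13 | --1-1,-1-01
  14 | -1-10,-111-,0-11-
  15 | --1-1,-111-,0-11-
  18 | 1-010  (sole → essential)
  21 | --1-1  (sole → essential)
  25 | -1-01,11--1
  26 | -1-10,1-010,11-1-
  29 | --1-1,-1-01,11--1,111--
  30 | -1-10,-111-,11-1-,111--
  31 | --1-1,-111-,11--1,11-1-,111--
Essential prime implicants: --1-1, -1-01, -1-10, 00-00, 00-11, 1-010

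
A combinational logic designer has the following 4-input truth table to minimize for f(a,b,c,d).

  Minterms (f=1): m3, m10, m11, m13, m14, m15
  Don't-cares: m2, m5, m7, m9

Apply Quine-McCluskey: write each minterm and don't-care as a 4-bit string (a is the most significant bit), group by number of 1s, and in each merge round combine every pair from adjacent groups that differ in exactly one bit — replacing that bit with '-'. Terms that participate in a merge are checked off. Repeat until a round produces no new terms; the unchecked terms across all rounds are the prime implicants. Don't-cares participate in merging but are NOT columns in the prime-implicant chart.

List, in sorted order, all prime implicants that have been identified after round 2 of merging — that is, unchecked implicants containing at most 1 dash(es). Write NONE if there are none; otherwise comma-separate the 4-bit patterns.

NONE

Round 0: 0010✓ 0011✓ 0101✓ 0111✓ 1001✓ 1010✓ 1011✓ 1101✓ 1110✓ 1111✓
Round 1: -010✓ -011✓ -101✓ -111✓ 0-11✓ 001-✓ 01-1✓ 1-01✓ 1-10✓ 1-11✓ 10-1✓ 101-✓ 11-1✓ 111-✓
Round 2: --11 -01- -1-1 1--1 1-1-
PIs = {--11, -01-, -1-1, 1--1, 1-1-}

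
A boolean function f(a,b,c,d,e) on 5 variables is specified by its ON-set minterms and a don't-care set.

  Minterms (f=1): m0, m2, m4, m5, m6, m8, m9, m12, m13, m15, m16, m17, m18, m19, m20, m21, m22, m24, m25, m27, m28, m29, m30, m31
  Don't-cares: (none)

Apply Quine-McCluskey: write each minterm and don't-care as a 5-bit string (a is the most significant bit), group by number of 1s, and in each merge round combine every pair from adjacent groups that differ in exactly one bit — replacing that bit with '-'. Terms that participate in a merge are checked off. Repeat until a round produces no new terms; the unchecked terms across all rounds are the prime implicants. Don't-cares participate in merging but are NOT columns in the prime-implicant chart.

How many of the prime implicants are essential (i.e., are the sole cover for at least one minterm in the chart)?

4

Round 0: 00000✓ 00010✓ 00100✓ 00101✓ 00110✓ 01000✓ 01001✓ 01100✓ 01101✓ 01111✓ 10000✓ 10001✓ 10010✓ 10011✓ 10100✓ 10101✓ 10110✓ 11000✓ 11001✓ 11011✓ 11100✓ 11101✓ 11110✓ 11111✓
Round 1: -0000✓ -0010✓ -0100✓ -0101✓ -0110✓ -1000✓ -1001✓ -1100✓ -1101✓ -1111✓ 0-000✓ 0-100✓ 0-101✓ 00-00✓ 00-10✓ 000-0✓ 001-0✓ 0010-✓ 01-00✓ 01-01✓ 0100-✓ 011-1✓ 0110-✓ 1-000✓ 1-001✓ 1-011✓ 1-100✓ 1-101✓ 1-110✓ 10-00✓ 10-01✓ 10-10✓ 100-0✓ 100-1✓ 1000-✓ 1001-✓ 101-0✓ 1010-✓ 11-00✓ 11-01✓ 11-11✓ 110-1✓ 1100-✓ 111-0✓ 111-1✓ 1110-✓ 1111-✓
Round 2: --000✓ --100✓ --101✓ -0-00✓ -0-10✓ -00-0✓ -01-0✓ -010-✓ -1-00✓ -1-01✓ -100-✓ -11-1 -110-✓ 0--00✓ 0-10-✓ 00--0✓ 01-0-✓ 1--00✓ 1--01✓ 1-0-1 1-00-✓ 1-1-0 1-10-✓ 10--0✓ 10-0-✓ 100-- 11--1 11-0-✓ 111--
Round 3: ---00 --10- -0--0 -1-0- 1--0-
PIs = {---00, --10-, -0--0, -1-0-, -11-1, 1--0-, 1-0-1, 1-1-0, 100--, 11--1, 111--}
Coverage chart:
  m0: ---00,-0--0
  m2: -0--0 ←essential
  m4: ---00,--10-,-0--0
  m5: --10- ←essential
  m6: -0--0 ←essential
  m8: ---00,-1-0-
  m9: -1-0- ←essential
  m12: ---00,--10-,-1-0-
  m13: --10-,-1-0-,-11-1
  m15: -11-1 ←essential
  m16: ---00,-0--0,1--0-,100--
  m17: 1--0-,1-0-1,100--
  m18: -0--0,100--
  m19: 1-0-1,100--
  m20: ---00,--10-,-0--0,1--0-,1-1-0
  m21: --10-,1--0-
  m22: -0--0,1-1-0
  m24: ---00,-1-0-,1--0-
  m25: -1-0-,1--0-,1-0-1,11--1
  m27: 1-0-1,11--1
  m28: ---00,--10-,-1-0-,1--0-,1-1-0,111--
  m29: --10-,-1-0-,-11-1,1--0-,11--1,111--
  m30: 1-1-0,111--
  m31: -11-1,11--1,111--
Essential: --10-, -0--0, -1-0-, -11-1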